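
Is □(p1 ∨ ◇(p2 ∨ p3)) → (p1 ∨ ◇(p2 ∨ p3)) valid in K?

Invalid (countermodel exists)

Tableau for the negation ¬(□(p1 ∨ ◇(p2 ∨ p3)) → (p1 ∨ ◇(p2 ∨ p3))):
1. ¬(□(p1 ∨ ◇(p2 ∨ p3)) → (p1 ∨ ◇(p2 ∨ p3))), u
2. □(p1 ∨ ◇(p2 ∨ p3)), u
3. ¬(p1 ∨ ◇(p2 ∨ p3)), u
4. ¬p1, u
5. ¬◇(p2 ∨ p3), u
The negation has an open branch (countermodel exists).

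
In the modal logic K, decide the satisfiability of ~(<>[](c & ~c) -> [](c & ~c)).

Yes, satisfiable

1. ~(<>[](c & ~c) -> [](c & ~c)), u
2. <>[](c & ~c), u
3. ~[](c & ~c), u
4. [](c & ~c), v
5. ~(c & ~c), w
6. c, w
Accessibility: uRv, uRw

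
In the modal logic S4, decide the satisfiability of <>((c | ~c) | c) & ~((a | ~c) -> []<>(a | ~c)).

Satisfiable (open branch found)

1. <>((c | ~c) | c) & ~((a | ~c) -> []<>(a | ~c)), w0
2. <>((c | ~c) | c), w0   [&-rule on 1]
3. ~((a | ~c) -> []<>(a | ~c)), w0   [&-rule on 1]
4. a | ~c, w0   [~->-rule on 3]
5. ~[]<>(a | ~c), w0   [~->-rule on 3]
6. ~c, w0   [|-rule on 4 (branches; this branch)]
7. (c | ~c) | c, w1   [<>-rule on 2: fresh world w1, w0Rw1]
8. c, w1   [|-rule on 7 (branches; this branch)]
9. ~<>(a | ~c), w2   [~[]-rule on 5: fresh world w2, w0Rw2]
10. ~(a | ~c), w2   [~<>-rule on 9 via w2Rw2]
11. ~a, w2   [~|-rule on 10]
12. c, w2   [~|-rule on 10]
Accessibility: w0Rw0, w0Rw1, w0Rw2, w1Rw1, w2Rw2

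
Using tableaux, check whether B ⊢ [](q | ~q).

Tableau for the negation ~[](q | ~q):
1. ~[](q | ~q), u
2. ~(q | ~q), v
3. ~q, v
4. q, v
Accessibility: uRu, uRv, vRu, vRv
Branch closes: q and ~q both at v.
All branches of the negation close; one closing branch shown above.

Yes, valid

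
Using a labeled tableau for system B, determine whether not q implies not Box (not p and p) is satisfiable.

Satisfiable

1. not q implies not Box (not p and p), w0
2. not Box (not p and p), w0   [implies-rule on 1 (branches; this branch)]
3. not (not p and p), w1   [neg-Box-rule on 2: fresh world w1, w0Rw1]
4. not p, w1   [neg-and-rule on 3 (branches; this branch)]
Accessibility: w0Rw0, w0Rw1, w1Rw0, w1Rw1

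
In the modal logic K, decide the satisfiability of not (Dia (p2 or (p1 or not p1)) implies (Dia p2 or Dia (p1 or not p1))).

1. not (Dia (p2 or (p1 or not p1)) implies (Dia p2 or Dia (p1 or not p1))), w0
2. Dia (p2 or (p1 or not p1)), w0
3. not (Dia p2 or Dia (p1 or not p1)), w0
4. not Dia p2, w0
5. not Dia (p1 or not p1), w0
6. p2 or (p1 or not p1), w1
7. not p2, w1
8. not (p1 or not p1), w1
9. not p1, w1
10. p1, w1
Accessibility: w0Rw1
Branch closes: p1 and not p1 both at w1.
(One branch shown.) All branches close.

No, unsatisfiable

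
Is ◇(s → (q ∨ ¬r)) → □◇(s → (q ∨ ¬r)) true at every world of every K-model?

Tableau for the negation ¬(◇(s → (q ∨ ¬r)) → □◇(s → (q ∨ ¬r))):
1. ¬(◇(s → (q ∨ ¬r)) → □◇(s → (q ∨ ¬r))), 0
2. ◇(s → (q ∨ ¬r)), 0   [¬→-rule on 1]
3. ¬□◇(s → (q ∨ ¬r)), 0   [¬→-rule on 1]
4. s → (q ∨ ¬r), 1   [◇-rule on 2: fresh world 1, 0R1]
5. q ∨ ¬r, 1   [→-rule on 4 (branches; this branch)]
6. ¬r, 1   [∨-rule on 5 (branches; this branch)]
7. ¬◇(s → (q ∨ ¬r)), 2   [¬□-rule on 3: fresh world 2, 0R2]
Accessibility: 0R1, 0R2
The negation has an open branch (countermodel exists).

Not valid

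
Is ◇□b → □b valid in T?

Invalid (countermodel exists)

Tableau for the negation ¬(◇□b → □b):
1. ¬(◇□b → □b), u
2. ◇□b, u
3. ¬□b, u
4. □b, v
5. b, v
6. ¬b, w
Accessibility: uRu, uRv, uRw, vRv, wRw
The negation has an open branch (countermodel exists).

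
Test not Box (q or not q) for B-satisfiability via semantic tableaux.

1. not Box (q or not q), u
2. not (q or not q), v
3. not q, v
4. q, v
Accessibility: uRu, uRv, vRu, vRv
Branch closes: q and not q both at v.
(One branch shown.) All branches close.

Unsatisfiable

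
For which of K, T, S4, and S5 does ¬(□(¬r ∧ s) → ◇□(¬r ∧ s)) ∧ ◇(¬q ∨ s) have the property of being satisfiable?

T-tableau for the formula:
1. ¬(□(¬r ∧ s) → ◇□(¬r ∧ s)) ∧ ◇(¬q ∨ s), u
2. ¬(□(¬r ∧ s) → ◇□(¬r ∧ s)), u
3. ◇(¬q ∨ s), u
4. □(¬r ∧ s), u
5. ¬◇□(¬r ∧ s), u
6. ¬r ∧ s, u
7. ¬r, u
8. s, u
9. ¬□(¬r ∧ s), u
10. ¬q ∨ s, v
11. ¬r ∧ s, v
12. ¬r, v
13. s, v
14. ¬□(¬r ∧ s), v
15. ¬(¬r ∧ s), w
16. ¬r ∧ s, w
17. ¬r, w
18. s, w
19. ¬□(¬r ∧ s), w
20. ¬s, w
Accessibility: uRu, uRv, uRw, vRv, wRw
Branch closes: s and ¬s both at w.
Every branch closes (one shown): unsatisfiable in T, hence also in S4, S5 (every S4/S5-frame is a T-frame).
K-tableau for the formula:
1. ¬(□(¬r ∧ s) → ◇□(¬r ∧ s)) ∧ ◇(¬q ∨ s), u
2. ¬(□(¬r ∧ s) → ◇□(¬r ∧ s)), u
3. ◇(¬q ∨ s), u
4. □(¬r ∧ s), u
5. ¬◇□(¬r ∧ s), u
6. ¬q ∨ s, v
7. ¬r ∧ s, v
8. ¬r, v
9. s, v
10. ¬□(¬r ∧ s), v
11. ¬(¬r ∧ s), w
12. ¬s, w
Accessibility: uRv, vRw
Complete open branch: satisfiable in K.

K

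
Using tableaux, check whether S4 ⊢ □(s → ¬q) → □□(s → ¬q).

Tableau for the negation ¬(□(s → ¬q) → □□(s → ¬q)):
1. ¬(□(s → ¬q) → □□(s → ¬q)), w0
2. □(s → ¬q), w0
3. ¬□□(s → ¬q), w0
4. s → ¬q, w0
5. ¬q, w0
6. ¬□(s → ¬q), w1
7. s → ¬q, w1
8. ¬q, w1
9. ¬(s → ¬q), w2
10. s, w2
11. q, w2
12. s → ¬q, w2
13. ¬q, w2
Accessibility: w0Rw0, w0Rw1, w0Rw2, w1Rw1, w1Rw2, w2Rw2
Branch closes: q and ¬q both at w2.
Every branch of the negation's tableau closes; the branch above is one of them.

Yes, valid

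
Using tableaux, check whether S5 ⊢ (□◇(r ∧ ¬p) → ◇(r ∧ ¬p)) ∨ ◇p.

Valid in S5

Tableau for the negation ¬((□◇(r ∧ ¬p) → ◇(r ∧ ¬p)) ∨ ◇p):
1. ¬((□◇(r ∧ ¬p) → ◇(r ∧ ¬p)) ∨ ◇p), 0
2. ¬(□◇(r ∧ ¬p) → ◇(r ∧ ¬p)), 0
3. ¬◇p, 0
4. □◇(r ∧ ¬p), 0
5. ¬◇(r ∧ ¬p), 0
6. ¬p, 0
7. ◇(r ∧ ¬p), 0
8. ¬(r ∧ ¬p), 0
9. ¬r, 0
10. r ∧ ¬p, 1
11. r, 1
12. ¬p, 1
13. ◇(r ∧ ¬p), 1
14. ¬(r ∧ ¬p), 1
15. p, 1
Accessibility: 0R0, 0R1, 1R0, 1R1
Branch closes: p and ¬p both at 1.
All branches of the negation close; one closing branch shown above.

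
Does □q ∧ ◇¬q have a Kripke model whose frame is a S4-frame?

Unsatisfiable

1. □q ∧ ◇¬q, u
2. □q, u   [∧-rule on 1]
3. ◇¬q, u   [∧-rule on 1]
4. q, u   [□-rule on 2 via uRu]
5. ¬q, v   [◇-rule on 3: fresh world v, uRv]
6. q, v   [□-rule on 2 via uRv]
Accessibility: uRu, uRv, vRv
Branch closes: q and ¬q both at v.
(One branch shown.) All branches close.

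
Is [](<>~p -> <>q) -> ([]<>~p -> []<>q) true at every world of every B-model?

Tableau for the negation ~([](<>~p -> <>q) -> ([]<>~p -> []<>q)):
1. ~([](<>~p -> <>q) -> ([]<>~p -> []<>q)), 0
2. [](<>~p -> <>q), 0
3. ~([]<>~p -> []<>q), 0
4. []<>~p, 0
5. ~[]<>q, 0
6. <>~p -> <>q, 0
7. <>~p, 0
8. <>q, 0
9. ~<>q, 1
10. <>~p -> <>q, 1
11. <>~p, 1
12. ~q, 0
13. ~q, 1
14. <>q, 1
15. ~p, 2
16. <>~p -> <>q, 2
17. <>~p, 2
18. <>q, 2
19. q, 3
20. <>~p -> <>q, 3
21. <>~p, 3
22. ~<>~p, 3
23. p, 0
24. p, 3
25. ~p, 4
26. ~q, 4
27. q, 5
28. ~q, 5
Accessibility: 0R0, 0R1, 0R2, 0R3, 1R0, 1R1, 1R4, 1R5, 2R0, 2R2, 3R0, 3R3, 4R1, 4R4, 5R1, 5R5
Branch closes: q and ~q both at 5.
Every branch of the negation's tableau closes; the branch above is one of them.

Yes, valid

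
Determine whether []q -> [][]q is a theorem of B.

Tableau for the negation ~([]q -> [][]q):
1. ~([]q -> [][]q), w0
2. []q, w0
3. ~[][]q, w0
4. q, w0
5. ~[]q, w1
6. q, w1
7. ~q, w2
Accessibility: w0Rw0, w0Rw1, w1Rw0, w1Rw1, w1Rw2, w2Rw1, w2Rw2
The negation has an open branch (countermodel exists).

No, not valid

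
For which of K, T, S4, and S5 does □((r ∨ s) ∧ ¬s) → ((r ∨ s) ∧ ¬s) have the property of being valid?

T, S4, S5

K-tableau for the negation ¬(□((r ∨ s) ∧ ¬s) → ((r ∨ s) ∧ ¬s)):
1. ¬(□((r ∨ s) ∧ ¬s) → ((r ∨ s) ∧ ¬s)), w0
2. □((r ∨ s) ∧ ¬s), w0   [¬→-rule on 1]
3. ¬((r ∨ s) ∧ ¬s), w0   [¬→-rule on 1]
4. s, w0   [¬∧-rule on 3 (branches; this branch)]
Complete open branch: countermodel on a K-frame, so not valid in K.
T-tableau for the negation ¬(□((r ∨ s) ∧ ¬s) → ((r ∨ s) ∧ ¬s)):
1. ¬(□((r ∨ s) ∧ ¬s) → ((r ∨ s) ∧ ¬s)), w0
2. □((r ∨ s) ∧ ¬s), w0   [¬→-rule on 1]
3. ¬((r ∨ s) ∧ ¬s), w0   [¬→-rule on 1]
4. (r ∨ s) ∧ ¬s, w0   [□-rule on 2 via w0Rw0]
5. r ∨ s, w0   [∧-rule on 4]
6. ¬s, w0   [∧-rule on 4]
7. ¬(r ∨ s), w0   [¬∧-rule on 3 (branches; this branch)]
8. ¬r, w0   [¬∨-rule on 7]
9. s, w0   [∨-rule on 5 (branches; this branch)]
Accessibility: w0Rw0
Branch closes: s and ¬s both at w0.
Every branch closes (one shown): valid in T, hence also in S4, S5 (every theorem of T is a theorem of S4 and S5).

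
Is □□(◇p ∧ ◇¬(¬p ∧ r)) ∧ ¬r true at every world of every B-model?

Tableau for the negation ¬(□□(◇p ∧ ◇¬(¬p ∧ r)) ∧ ¬r):
1. ¬(□□(◇p ∧ ◇¬(¬p ∧ r)) ∧ ¬r), 0
2. r, 0
Accessibility: 0R0
The negation has an open branch (countermodel exists).

No, not valid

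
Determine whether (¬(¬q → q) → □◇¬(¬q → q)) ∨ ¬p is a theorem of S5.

Valid in S5

Tableau for the negation ¬((¬(¬q → q) → □◇¬(¬q → q)) ∨ ¬p):
1. ¬((¬(¬q → q) → □◇¬(¬q → q)) ∨ ¬p), w0
2. ¬(¬(¬q → q) → □◇¬(¬q → q)), w0
3. p, w0
4. ¬(¬q → q), w0
5. ¬□◇¬(¬q → q), w0
6. ¬q, w0
7. ¬◇¬(¬q → q), w1
8. ¬q → q, w0
9. ¬q → q, w1
10. q, w0
Accessibility: w0Rw0, w0Rw1, w1Rw0, w1Rw1
Branch closes: q and ¬q both at w0.
Every branch of the negation's tableau closes; the branch above is one of them.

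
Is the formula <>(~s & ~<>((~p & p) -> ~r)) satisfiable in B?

No, unsatisfiable

1. <>(~s & ~<>((~p & p) -> ~r)), u
2. ~s & ~<>((~p & p) -> ~r), v
3. ~s, v
4. ~<>((~p & p) -> ~r), v
5. ~((~p & p) -> ~r), u
6. ~p & p, u
7. r, u
8. ~p, u
9. p, u
Accessibility: uRu, uRv, vRu, vRv
Branch closes: p and ~p both at u.
Every branch closes; the branch above is one of them.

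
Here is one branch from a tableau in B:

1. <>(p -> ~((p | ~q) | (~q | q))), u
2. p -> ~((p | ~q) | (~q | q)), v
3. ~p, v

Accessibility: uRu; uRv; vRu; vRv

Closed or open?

No world carries both an atom and its negation.

No, open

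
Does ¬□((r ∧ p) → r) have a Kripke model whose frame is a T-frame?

Unsatisfiable

1. ¬□((r ∧ p) → r), 0
2. ¬((r ∧ p) → r), 1   [¬□-rule on 1: fresh world 1, 0R1]
3. r ∧ p, 1   [¬→-rule on 2]
4. ¬r, 1   [¬→-rule on 2]
5. r, 1   [∧-rule on 3]
6. p, 1   [∧-rule on 3]
Accessibility: 0R0, 0R1, 1R1
Branch closes: r and ¬r both at 1.
All branches of the tableau close; one closing branch shown above.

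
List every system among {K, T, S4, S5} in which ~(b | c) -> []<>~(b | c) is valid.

S5

S5-tableau for the negation ~(~(b | c) -> []<>~(b | c)):
1. ~(~(b | c) -> []<>~(b | c)), u
2. ~(b | c), u   [~->-rule on 1]
3. ~[]<>~(b | c), u   [~->-rule on 1]
4. ~b, u   [~|-rule on 2]
5. ~c, u   [~|-rule on 2]
6. ~<>~(b | c), v   [~[]-rule on 3: fresh world v, uRv]
7. b | c, u   [~<>-rule on 6 via vRu]
8. b | c, v   [~<>-rule on 6 via vRv]
9. c, u   [|-rule on 7 (branches; this branch)]
Accessibility: uRu, uRv, vRu, vRv
Branch closes: c and ~c both at u.
Every branch closes (one shown): valid in S5.
S4-tableau for the negation ~(~(b | c) -> []<>~(b | c)):
1. ~(~(b | c) -> []<>~(b | c)), u
2. ~(b | c), u   [~->-rule on 1]
3. ~[]<>~(b | c), u   [~->-rule on 1]
4. ~b, u   [~|-rule on 2]
5. ~c, u   [~|-rule on 2]
6. ~<>~(b | c), v   [~[]-rule on 3: fresh world v, uRv]
7. b | c, v   [~<>-rule on 6 via vRv]
8. c, v   [|-rule on 7 (branches; this branch)]
Accessibility: uRu, uRv, vRv
Complete open branch: countermodel on an S4-frame, so not valid in S4, nor in K, T (the same frame is also a K-frame and a T-frame).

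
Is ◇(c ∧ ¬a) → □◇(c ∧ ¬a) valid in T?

Tableau for the negation ¬(◇(c ∧ ¬a) → □◇(c ∧ ¬a)):
1. ¬(◇(c ∧ ¬a) → □◇(c ∧ ¬a)), 0
2. ◇(c ∧ ¬a), 0   [¬→-rule on 1]
3. ¬□◇(c ∧ ¬a), 0   [¬→-rule on 1]
4. c ∧ ¬a, 1   [◇-rule on 2: fresh world 1, 0R1]
5. c, 1   [∧-rule on 4]
6. ¬a, 1   [∧-rule on 4]
7. ¬◇(c ∧ ¬a), 2   [¬□-rule on 3: fresh world 2, 0R2]
8. ¬(c ∧ ¬a), 2   [¬◇-rule on 7 via 2R2]
9. a, 2   [¬∧-rule on 8 (branches; this branch)]
Accessibility: 0R0, 0R1, 0R2, 1R1, 2R2
The negation has an open branch (countermodel exists).

Not valid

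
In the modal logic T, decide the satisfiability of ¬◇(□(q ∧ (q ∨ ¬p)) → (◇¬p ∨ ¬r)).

Satisfiable

1. ¬◇(□(q ∧ (q ∨ ¬p)) → (◇¬p ∨ ¬r)), u
2. ¬(□(q ∧ (q ∨ ¬p)) → (◇¬p ∨ ¬r)), u
3. □(q ∧ (q ∨ ¬p)), u
4. ¬(◇¬p ∨ ¬r), u
5. ¬◇¬p, u
6. r, u
7. q ∧ (q ∨ ¬p), u
8. q, u
9. q ∨ ¬p, u
10. p, u
Accessibility: uRu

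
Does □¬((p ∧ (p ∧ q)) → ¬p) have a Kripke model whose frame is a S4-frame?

Satisfiable

1. □¬((p ∧ (p ∧ q)) → ¬p), w0
2. ¬((p ∧ (p ∧ q)) → ¬p), w0
3. p ∧ (p ∧ q), w0
4. p, w0
5. p ∧ q, w0
6. q, w0
Accessibility: w0Rw0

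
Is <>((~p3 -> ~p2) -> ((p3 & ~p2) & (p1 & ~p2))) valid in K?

Tableau for the negation ~<>((~p3 -> ~p2) -> ((p3 & ~p2) & (p1 & ~p2))):
1. ~<>((~p3 -> ~p2) -> ((p3 & ~p2) & (p1 & ~p2))), w0
The negation has an open branch (countermodel exists).

No, not valid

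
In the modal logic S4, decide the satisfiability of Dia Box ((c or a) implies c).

1. Dia Box ((c or a) implies c), w0
2. Box ((c or a) implies c), w1
3. (c or a) implies c, w1
4. c, w1
Accessibility: w0Rw0, w0Rw1, w1Rw1

Yes, satisfiable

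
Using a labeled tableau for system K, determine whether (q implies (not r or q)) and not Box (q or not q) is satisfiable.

Unsatisfiable

1. (q implies (not r or q)) and not Box (q or not q), 0
2. q implies (not r or q), 0
3. not Box (q or not q), 0
4. not r or q, 0
5. q, 0
6. not (q or not q), 1
7. not q, 1
8. q, 1
Accessibility: 0R1
Branch closes: q and not q both at 1.
All branches of the tableau close; one closing branch shown above.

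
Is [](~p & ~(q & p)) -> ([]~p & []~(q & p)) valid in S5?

Tableau for the negation ~([](~p & ~(q & p)) -> ([]~p & []~(q & p))):
1. ~([](~p & ~(q & p)) -> ([]~p & []~(q & p))), 0
2. [](~p & ~(q & p)), 0
3. ~([]~p & []~(q & p)), 0
4. ~p & ~(q & p), 0
5. ~p, 0
6. ~(q & p), 0
7. ~[]~(q & p), 0
8. q & p, 1
9. q, 1
10. p, 1
11. ~p & ~(q & p), 1
12. ~p, 1
13. ~(q & p), 1
Accessibility: 0R0, 0R1, 1R0, 1R1
Branch closes: p and ~p both at 1.
Every branch of the negation's tableau closes; the branch above is one of them.

Valid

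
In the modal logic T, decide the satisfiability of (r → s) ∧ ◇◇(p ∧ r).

1. (r → s) ∧ ◇◇(p ∧ r), w0
2. r → s, w0   [∧-rule on 1]
3. ◇◇(p ∧ r), w0   [∧-rule on 1]
4. s, w0   [→-rule on 2 (branches; this branch)]
5. ◇(p ∧ r), w1   [◇-rule on 3: fresh world w1, w0Rw1]
6. p ∧ r, w2   [◇-rule on 5: fresh world w2, w1Rw2]
7. p, w2   [∧-rule on 6]
8. r, w2   [∧-rule on 6]
Accessibility: w0Rw0, w0Rw1, w1Rw1, w1Rw2, w2Rw2

Satisfiable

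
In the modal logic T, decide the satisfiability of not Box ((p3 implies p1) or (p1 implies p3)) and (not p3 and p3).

1. not Box ((p3 implies p1) or (p1 implies p3)) and (not p3 and p3), w0
2. not Box ((p3 implies p1) or (p1 implies p3)), w0   [and-rule on 1]
3. not p3 and p3, w0   [and-rule on 1]
4. not p3, w0   [and-rule on 3]
5. p3, w0   [and-rule on 3]
Accessibility: w0Rw0
Branch closes: p3 and not p3 both at w0.
Every branch closes; the branch above is one of them.

Unsatisfiable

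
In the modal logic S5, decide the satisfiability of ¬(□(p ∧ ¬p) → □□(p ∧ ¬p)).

1. ¬(□(p ∧ ¬p) → □□(p ∧ ¬p)), u
2. □(p ∧ ¬p), u
3. ¬□□(p ∧ ¬p), u
4. p ∧ ¬p, u
5. p, u
6. ¬p, u
Accessibility: uRu
Branch closes: p and ¬p both at u.
(One branch shown.) All branches close.

No, unsatisfiable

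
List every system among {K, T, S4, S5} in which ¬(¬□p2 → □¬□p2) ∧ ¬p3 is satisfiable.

S4-tableau for the formula:
1. ¬(¬□p2 → □¬□p2) ∧ ¬p3, w0
2. ¬(¬□p2 → □¬□p2), w0
3. ¬p3, w0
4. ¬□p2, w0
5. ¬□¬□p2, w0
6. ¬p2, w1
7. □p2, w2
8. p2, w2
Accessibility: w0Rw0, w0Rw1, w0Rw2, w1Rw1, w2Rw2
Complete open branch: satisfiable in S4, hence also in K, T (this S4-model is also a K-model and a T-model).
S5-tableau for the formula:
1. ¬(¬□p2 → □¬□p2) ∧ ¬p3, w0
2. ¬(¬□p2 → □¬□p2), w0
3. ¬p3, w0
4. ¬□p2, w0
5. ¬□¬□p2, w0
6. ¬p2, w1
7. □p2, w2
8. p2, w0
9. p2, w1
Accessibility: w0Rw0, w0Rw1, w0Rw2, w1Rw0, w1Rw1, w1Rw2, w2Rw0, w2Rw1, w2Rw2
Branch closes: p2 and ¬p2 both at w1.
Every branch closes (one shown): unsatisfiable in S5.

K, T, S4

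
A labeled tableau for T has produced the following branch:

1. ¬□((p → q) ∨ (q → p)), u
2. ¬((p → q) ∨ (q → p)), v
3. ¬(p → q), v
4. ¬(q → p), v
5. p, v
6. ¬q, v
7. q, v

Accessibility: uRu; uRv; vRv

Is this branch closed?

Both q and ¬q appear at v.

Closed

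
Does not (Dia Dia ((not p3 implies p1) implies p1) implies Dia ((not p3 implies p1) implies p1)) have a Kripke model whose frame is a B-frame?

1. not (Dia Dia ((not p3 implies p1) implies p1) implies Dia ((not p3 implies p1) implies p1)), u
2. Dia Dia ((not p3 implies p1) implies p1), u   [neg-implies-rule on 1]
3. not Dia ((not p3 implies p1) implies p1), u   [neg-implies-rule on 1]
4. not ((not p3 implies p1) implies p1), u   [neg-Dia-rule on 3 via uRu]
5. not p3 implies p1, u   [neg-implies-rule on 4]
6. not p1, u   [neg-implies-rule on 4]
7. p3, u   [implies-rule on 5 (branches; this branch)]
8. Dia ((not p3 implies p1) implies p1), v   [Dia-rule on 2: fresh world v, uRv]
9. not ((not p3 implies p1) implies p1), v   [neg-Dia-rule on 3 via uRv]
10. not p3 implies p1, v   [neg-implies-rule on 9]
11. not p1, v   [neg-implies-rule on 9]
12. p3, v   [implies-rule on 10 (branches; this branch)]
13. (not p3 implies p1) implies p1, w   [Dia-rule on 8: fresh world w, vRw]
14. p1, w   [implies-rule on 13 (branches; this branch)]
Accessibility: uRu, uRv, vRu, vRv, vRw, wRv, wRw

Yes, satisfiable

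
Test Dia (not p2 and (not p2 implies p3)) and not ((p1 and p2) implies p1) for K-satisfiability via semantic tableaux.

Unsatisfiable

1. Dia (not p2 and (not p2 implies p3)) and not ((p1 and p2) implies p1), w0
2. Dia (not p2 and (not p2 implies p3)), w0   [and-rule on 1]
3. not ((p1 and p2) implies p1), w0   [and-rule on 1]
4. p1 and p2, w0   [neg-implies-rule on 3]
5. not p1, w0   [neg-implies-rule on 3]
6. p1, w0   [and-rule on 4]
7. p2, w0   [and-rule on 4]
Branch closes: p1 and not p1 both at w0.
Every branch closes; the branch above is one of them.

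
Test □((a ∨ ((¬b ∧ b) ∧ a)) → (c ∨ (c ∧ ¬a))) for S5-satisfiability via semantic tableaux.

Satisfiable

1. □((a ∨ ((¬b ∧ b) ∧ a)) → (c ∨ (c ∧ ¬a))), 0
2. (a ∨ ((¬b ∧ b) ∧ a)) → (c ∨ (c ∧ ¬a)), 0
3. c ∨ (c ∧ ¬a), 0
4. c ∧ ¬a, 0
5. c, 0
6. ¬a, 0
Accessibility: 0R0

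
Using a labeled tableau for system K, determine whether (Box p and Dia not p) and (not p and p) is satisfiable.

Unsatisfiable

1. (Box p and Dia not p) and (not p and p), u
2. Box p and Dia not p, u
3. not p and p, u
4. Box p, u
5. Dia not p, u
6. not p, u
7. p, u
Branch closes: p and not p both at u.
(One branch shown.) All branches close.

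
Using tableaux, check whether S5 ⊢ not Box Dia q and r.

Tableau for the negation not (not Box Dia q and r):
1. not (not Box Dia q and r), u
2. not r, u
Accessibility: uRu
The negation has an open branch (countermodel exists).

Invalid (countermodel exists)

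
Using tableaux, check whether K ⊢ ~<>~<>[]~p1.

Tableau for the negation <>~<>[]~p1:
1. <>~<>[]~p1, w0
2. ~<>[]~p1, w1   [<>-rule on 1: fresh world w1, w0Rw1]
Accessibility: w0Rw1
The negation has an open branch (countermodel exists).

No, not valid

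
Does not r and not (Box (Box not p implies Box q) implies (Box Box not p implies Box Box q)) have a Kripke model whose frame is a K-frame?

1. not r and not (Box (Box not p implies Box q) implies (Box Box not p implies Box Box q)), 0
2. not r, 0
3. not (Box (Box not p implies Box q) implies (Box Box not p implies Box Box q)), 0
4. Box (Box not p implies Box q), 0
5. not (Box Box not p implies Box Box q), 0
6. Box Box not p, 0
7. not Box Box q, 0
8. not Box q, 1
9. Box not p implies Box q, 1
10. Box not p, 1
11. not Box not p, 1
12. not q, 2
13. not p, 2
14. p, 3
15. not p, 3
Accessibility: 0R1, 1R2, 1R3
Branch closes: p and not p both at 3.
(One branch shown.) All branches close.

Unsatisfiable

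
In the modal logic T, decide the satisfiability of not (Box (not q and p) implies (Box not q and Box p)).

1. not (Box (not q and p) implies (Box not q and Box p)), w0
2. Box (not q and p), w0
3. not (Box not q and Box p), w0
4. not q and p, w0
5. not q, w0
6. p, w0
7. not Box p, w0
8. not p, w1
9. not q and p, w1
10. not q, w1
11. p, w1
Accessibility: w0Rw0, w0Rw1, w1Rw1
Branch closes: p and not p both at w1.
(One branch shown.) All branches close.

Unsatisfiable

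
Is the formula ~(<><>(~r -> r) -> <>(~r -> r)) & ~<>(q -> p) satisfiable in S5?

1. ~(<><>(~r -> r) -> <>(~r -> r)) & ~<>(q -> p), 0
2. ~(<><>(~r -> r) -> <>(~r -> r)), 0
3. ~<>(q -> p), 0
4. <><>(~r -> r), 0
5. ~<>(~r -> r), 0
6. ~(q -> p), 0
7. q, 0
8. ~p, 0
9. ~(~r -> r), 0
10. ~r, 0
11. <>(~r -> r), 1
12. ~(q -> p), 1
13. q, 1
14. ~p, 1
15. ~(~r -> r), 1
16. ~r, 1
17. ~r -> r, 2
18. ~(q -> p), 2
19. q, 2
20. ~p, 2
21. ~(~r -> r), 2
22. ~r, 2
23. r, 2
Accessibility: 0R0, 0R1, 0R2, 1R0, 1R1, 1R2, 2R0, 2R1, 2R2
Branch closes: r and ~r both at 2.
(One branch shown.) All branches close.

Unsatisfiable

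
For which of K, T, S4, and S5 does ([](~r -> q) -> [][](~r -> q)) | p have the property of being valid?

S4, S5

T-tableau for the negation ~(([](~r -> q) -> [][](~r -> q)) | p):
1. ~(([](~r -> q) -> [][](~r -> q)) | p), u
2. ~([](~r -> q) -> [][](~r -> q)), u   [~|-rule on 1]
3. ~p, u   [~|-rule on 1]
4. [](~r -> q), u   [~->-rule on 2]
5. ~[][](~r -> q), u   [~->-rule on 2]
6. ~r -> q, u   [[]-rule on 4 via uRu]
7. q, u   [->-rule on 6 (branches; this branch)]
8. ~[](~r -> q), v   [~[]-rule on 5: fresh world v, uRv]
9. ~r -> q, v   [[]-rule on 4 via uRv]
10. q, v   [->-rule on 9 (branches; this branch)]
11. ~(~r -> q), w   [~[]-rule on 8: fresh world w, vRw]
12. ~r, w   [~->-rule on 11]
13. ~q, w   [~->-rule on 11]
Accessibility: uRu, uRv, vRv, vRw, wRw
Complete open branch: countermodel on a T-frame, so not valid in T, nor in K (the same frame is also a K-frame).
S4-tableau for the negation ~(([](~r -> q) -> [][](~r -> q)) | p):
1. ~(([](~r -> q) -> [][](~r -> q)) | p), u
2. ~([](~r -> q) -> [][](~r -> q)), u   [~|-rule on 1]
3. ~p, u   [~|-rule on 1]
4. [](~r -> q), u   [~->-rule on 2]
5. ~[][](~r -> q), u   [~->-rule on 2]
6. ~r -> q, u   [[]-rule on 4 via uRu]
7. q, u   [->-rule on 6 (branches; this branch)]
8. ~[](~r -> q), v   [~[]-rule on 5: fresh world v, uRv]
9. ~r -> q, v   [[]-rule on 4 via uRv]
10. q, v   [->-rule on 9 (branches; this branch)]
11. ~(~r -> q), w   [~[]-rule on 8: fresh world w, vRw]
12. ~r, w   [~->-rule on 11]
13. ~q, w   [~->-rule on 11]
14. ~r -> q, w   [[]-rule on 4 via uRw]
15. q, w   [->-rule on 14 (branches; this branch)]
Accessibility: uRu, uRv, uRw, vRv, vRw, wRw
Branch closes: q and ~q both at w.
Every branch closes (one shown): valid in S4, hence also in S5 (every theorem of S4 is a theorem of S5).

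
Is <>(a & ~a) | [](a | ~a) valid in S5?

Tableau for the negation ~(<>(a & ~a) | [](a | ~a)):
1. ~(<>(a & ~a) | [](a | ~a)), 0
2. ~<>(a & ~a), 0   [~|-rule on 1]
3. ~[](a | ~a), 0   [~|-rule on 1]
4. ~(a & ~a), 0   [~<>-rule on 2 via 0R0]
5. a, 0   [~&-rule on 4 (branches; this branch)]
6. ~(a | ~a), 1   [~[]-rule on 3: fresh world 1, 0R1]
7. ~a, 1   [~|-rule on 6]
8. a, 1   [~|-rule on 6]
Accessibility: 0R0, 0R1, 1R0, 1R1
Branch closes: a and ~a both at 1.
Every branch of the negation's tableau closes; the branch above is one of them.

Valid in S5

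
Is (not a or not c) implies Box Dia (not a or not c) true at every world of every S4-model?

Tableau for the negation not ((not a or not c) implies Box Dia (not a or not c)):
1. not ((not a or not c) implies Box Dia (not a or not c)), 0
2. not a or not c, 0
3. not Box Dia (not a or not c), 0
4. not c, 0
5. not Dia (not a or not c), 1
6. not (not a or not c), 1
7. a, 1
8. c, 1
Accessibility: 0R0, 0R1, 1R1
The negation has an open branch (countermodel exists).

No, not valid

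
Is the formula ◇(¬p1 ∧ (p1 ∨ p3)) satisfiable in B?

1. ◇(¬p1 ∧ (p1 ∨ p3)), u
2. ¬p1 ∧ (p1 ∨ p3), v   [◇-rule on 1: fresh world v, uRv]
3. ¬p1, v   [∧-rule on 2]
4. p1 ∨ p3, v   [∧-rule on 2]
5. p3, v   [∨-rule on 4 (branches; this branch)]
Accessibility: uRu, uRv, vRu, vRv

Satisfiable (open branch found)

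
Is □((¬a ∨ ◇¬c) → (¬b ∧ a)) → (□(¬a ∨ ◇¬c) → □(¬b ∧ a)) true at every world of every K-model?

Yes, valid

Tableau for the negation ¬(□((¬a ∨ ◇¬c) → (¬b ∧ a)) → (□(¬a ∨ ◇¬c) → □(¬b ∧ a))):
1. ¬(□((¬a ∨ ◇¬c) → (¬b ∧ a)) → (□(¬a ∨ ◇¬c) → □(¬b ∧ a))), w0
2. □((¬a ∨ ◇¬c) → (¬b ∧ a)), w0
3. ¬(□(¬a ∨ ◇¬c) → □(¬b ∧ a)), w0
4. □(¬a ∨ ◇¬c), w0
5. ¬□(¬b ∧ a), w0
6. ¬(¬b ∧ a), w1
7. (¬a ∨ ◇¬c) → (¬b ∧ a), w1
8. ¬a ∨ ◇¬c, w1
9. b, w1
10. ¬(¬a ∨ ◇¬c), w1
11. a, w1
12. ¬◇¬c, w1
13. ◇¬c, w1
14. ¬c, w2
15. c, w2
Accessibility: w0Rw1, w1Rw2
Branch closes: c and ¬c both at w2.
Every branch of the negation's tableau closes; the branch above is one of them.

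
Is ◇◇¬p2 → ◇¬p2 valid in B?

Tableau for the negation ¬(◇◇¬p2 → ◇¬p2):
1. ¬(◇◇¬p2 → ◇¬p2), w0
2. ◇◇¬p2, w0
3. ¬◇¬p2, w0
4. p2, w0
5. ◇¬p2, w1
6. p2, w1
7. ¬p2, w2
Accessibility: w0Rw0, w0Rw1, w1Rw0, w1Rw1, w1Rw2, w2Rw1, w2Rw2
The negation has an open branch (countermodel exists).

No, not valid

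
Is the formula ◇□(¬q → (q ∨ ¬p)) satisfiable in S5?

1. ◇□(¬q → (q ∨ ¬p)), 0
2. □(¬q → (q ∨ ¬p)), 1
3. ¬q → (q ∨ ¬p), 0
4. ¬q → (q ∨ ¬p), 1
5. q ∨ ¬p, 0
6. q ∨ ¬p, 1
7. ¬p, 0
8. ¬p, 1
Accessibility: 0R0, 0R1, 1R0, 1R1

Yes, satisfiable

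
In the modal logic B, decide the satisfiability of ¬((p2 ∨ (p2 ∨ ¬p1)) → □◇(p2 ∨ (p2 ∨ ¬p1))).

No, unsatisfiable

1. ¬((p2 ∨ (p2 ∨ ¬p1)) → □◇(p2 ∨ (p2 ∨ ¬p1))), u
2. p2 ∨ (p2 ∨ ¬p1), u
3. ¬□◇(p2 ∨ (p2 ∨ ¬p1)), u
4. p2 ∨ ¬p1, u
5. ¬p1, u
6. ¬◇(p2 ∨ (p2 ∨ ¬p1)), v
7. ¬(p2 ∨ (p2 ∨ ¬p1)), u
8. ¬p2, u
9. ¬(p2 ∨ ¬p1), u
10. p1, u
Accessibility: uRu, uRv, vRu, vRv
Branch closes: p1 and ¬p1 both at u.
Every branch closes; the branch above is one of them.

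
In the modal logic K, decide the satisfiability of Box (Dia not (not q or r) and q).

Satisfiable

1. Box (Dia not (not q or r) and q), w0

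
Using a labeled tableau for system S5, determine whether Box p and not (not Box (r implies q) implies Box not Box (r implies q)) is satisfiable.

Unsatisfiable (every branch closes)

1. Box p and not (not Box (r implies q) implies Box not Box (r implies q)), 0
2. Box p, 0
3. not (not Box (r implies q) implies Box not Box (r implies q)), 0
4. not Box (r implies q), 0
5. not Box not Box (r implies q), 0
6. p, 0
7. not (r implies q), 1
8. r, 1
9. not q, 1
10. p, 1
11. Box (r implies q), 2
12. p, 2
13. r implies q, 0
14. r implies q, 1
15. r implies q, 2
16. q, 0
17. q, 1
Accessibility: 0R0, 0R1, 0R2, 1R0, 1R1, 1R2, 2R0, 2R1, 2R2
Branch closes: q and not q both at 1.
All branches of the tableau close; one closing branch shown above.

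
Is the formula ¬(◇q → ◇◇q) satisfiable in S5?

1. ¬(◇q → ◇◇q), w0
2. ◇q, w0   [¬→-rule on 1]
3. ¬◇◇q, w0   [¬→-rule on 1]
4. ¬◇q, w0   [¬◇-rule on 3 via w0Rw0]
5. ¬q, w0   [¬◇-rule on 4 via w0Rw0]
6. q, w1   [◇-rule on 2: fresh world w1, w0Rw1]
7. ¬◇q, w1   [¬◇-rule on 3 via w0Rw1]
8. ¬q, w1   [¬◇-rule on 4 via w0Rw1]
Accessibility: w0Rw0, w0Rw1, w1Rw0, w1Rw1
Branch closes: q and ¬q both at w1.
Every branch closes; the branch above is one of them.

Unsatisfiable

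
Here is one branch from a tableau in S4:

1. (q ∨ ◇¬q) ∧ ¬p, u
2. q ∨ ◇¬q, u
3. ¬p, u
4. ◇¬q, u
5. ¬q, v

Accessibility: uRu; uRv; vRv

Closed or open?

Not closed

No world carries both an atom and its negation.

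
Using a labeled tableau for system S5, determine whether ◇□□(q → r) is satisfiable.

1. ◇□□(q → r), u
2. □□(q → r), v   [◇-rule on 1: fresh world v, uRv]
3. □(q → r), u   [□-rule on 2 via vRu]
4. □(q → r), v   [□-rule on 2 via vRv]
5. q → r, u   [□-rule on 3 via uRu]
6. q → r, v   [□-rule on 3 via uRv]
7. r, u   [→-rule on 5 (branches; this branch)]
8. r, v   [→-rule on 6 (branches; this branch)]
Accessibility: uRu, uRv, vRu, vRv

Yes, satisfiable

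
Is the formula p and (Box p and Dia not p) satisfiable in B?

Unsatisfiable

1. p and (Box p and Dia not p), 0
2. p, 0   [and-rule on 1]
3. Box p and Dia not p, 0   [and-rule on 1]
4. Box p, 0   [and-rule on 3]
5. Dia not p, 0   [and-rule on 3]
6. not p, 1   [Dia-rule on 5: fresh world 1, 0R1]
7. p, 1   [Box-rule on 4 via 0R1]
Accessibility: 0R0, 0R1, 1R0, 1R1
Branch closes: p and not p both at 1.
(One branch shown.) All branches close.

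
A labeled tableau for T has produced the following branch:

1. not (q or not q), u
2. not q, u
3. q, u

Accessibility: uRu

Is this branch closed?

Closed

Both q and not q appear at u.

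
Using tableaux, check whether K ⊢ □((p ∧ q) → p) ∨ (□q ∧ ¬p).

Tableau for the negation ¬(□((p ∧ q) → p) ∨ (□q ∧ ¬p)):
1. ¬(□((p ∧ q) → p) ∨ (□q ∧ ¬p)), w0
2. ¬□((p ∧ q) → p), w0   [¬∨-rule on 1]
3. ¬(□q ∧ ¬p), w0   [¬∨-rule on 1]
4. p, w0   [¬∧-rule on 3 (branches; this branch)]
5. ¬((p ∧ q) → p), w1   [¬□-rule on 2: fresh world w1, w0Rw1]
6. p ∧ q, w1   [¬→-rule on 5]
7. ¬p, w1   [¬→-rule on 5]
8. p, w1   [∧-rule on 6]
9. q, w1   [∧-rule on 6]
Accessibility: w0Rw1
Branch closes: p and ¬p both at w1.
All branches of the negation close; one closing branch shown above.

Valid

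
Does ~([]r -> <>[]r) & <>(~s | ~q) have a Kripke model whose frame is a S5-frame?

1. ~([]r -> <>[]r) & <>(~s | ~q), 0
2. ~([]r -> <>[]r), 0   [&-rule on 1]
3. <>(~s | ~q), 0   [&-rule on 1]
4. []r, 0   [~->-rule on 2]
5. ~<>[]r, 0   [~->-rule on 2]
6. r, 0   [[]-rule on 4 via 0R0]
7. ~[]r, 0   [~<>-rule on 5 via 0R0]
8. ~s | ~q, 1   [<>-rule on 3: fresh world 1, 0R1]
9. r, 1   [[]-rule on 4 via 0R1]
10. ~[]r, 1   [~<>-rule on 5 via 0R1]
11. ~q, 1   [|-rule on 8 (branches; this branch)]
12. ~r, 2   [~[]-rule on 7: fresh world 2, 0R2]
13. r, 2   [[]-rule on 4 via 0R2]
Accessibility: 0R0, 0R1, 0R2, 1R0, 1R1, 1R2, 2R0, 2R1, 2R2
Branch closes: r and ~r both at 2.
Every branch closes; the branch above is one of them.

No, unsatisfiable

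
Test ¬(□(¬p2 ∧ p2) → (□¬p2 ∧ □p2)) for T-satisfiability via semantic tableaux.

Unsatisfiable

1. ¬(□(¬p2 ∧ p2) → (□¬p2 ∧ □p2)), u
2. □(¬p2 ∧ p2), u   [¬→-rule on 1]
3. ¬(□¬p2 ∧ □p2), u   [¬→-rule on 1]
4. ¬p2 ∧ p2, u   [□-rule on 2 via uRu]
5. ¬p2, u   [∧-rule on 4]
6. p2, u   [∧-rule on 4]
Accessibility: uRu
Branch closes: p2 and ¬p2 both at u.
(One branch shown.) All branches close.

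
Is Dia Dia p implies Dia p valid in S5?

Valid in S5

Tableau for the negation not (Dia Dia p implies Dia p):
1. not (Dia Dia p implies Dia p), 0
2. Dia Dia p, 0
3. not Dia p, 0
4. not p, 0
5. Dia p, 1
6. not p, 1
7. p, 2
8. not p, 2
Accessibility: 0R0, 0R1, 0R2, 1R0, 1R1, 1R2, 2R0, 2R1, 2R2
Branch closes: p and not p both at 2.
All branches of the negation close; one closing branch shown above.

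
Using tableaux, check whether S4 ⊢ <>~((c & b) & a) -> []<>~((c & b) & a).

Not valid

Tableau for the negation ~(<>~((c & b) & a) -> []<>~((c & b) & a)):
1. ~(<>~((c & b) & a) -> []<>~((c & b) & a)), 0
2. <>~((c & b) & a), 0
3. ~[]<>~((c & b) & a), 0
4. ~((c & b) & a), 1
5. ~a, 1
6. ~<>~((c & b) & a), 2
7. (c & b) & a, 2
8. c & b, 2
9. a, 2
10. c, 2
11. b, 2
Accessibility: 0R0, 0R1, 0R2, 1R1, 2R2
The negation has an open branch (countermodel exists).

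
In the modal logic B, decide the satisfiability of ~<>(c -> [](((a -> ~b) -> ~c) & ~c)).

Yes, satisfiable

1. ~<>(c -> [](((a -> ~b) -> ~c) & ~c)), u
2. ~(c -> [](((a -> ~b) -> ~c) & ~c)), u
3. c, u
4. ~[](((a -> ~b) -> ~c) & ~c), u
5. ~(((a -> ~b) -> ~c) & ~c), v
6. ~(c -> [](((a -> ~b) -> ~c) & ~c)), v
7. c, v
8. ~[](((a -> ~b) -> ~c) & ~c), v
9. ~(((a -> ~b) -> ~c) & ~c), w
10. c, w
Accessibility: uRu, uRv, vRu, vRv, vRw, wRv, wRw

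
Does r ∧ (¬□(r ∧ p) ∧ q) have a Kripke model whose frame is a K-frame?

Satisfiable

1. r ∧ (¬□(r ∧ p) ∧ q), 0
2. r, 0   [∧-rule on 1]
3. ¬□(r ∧ p) ∧ q, 0   [∧-rule on 1]
4. ¬□(r ∧ p), 0   [∧-rule on 3]
5. q, 0   [∧-rule on 3]
6. ¬(r ∧ p), 1   [¬□-rule on 4: fresh world 1, 0R1]
7. ¬p, 1   [¬∧-rule on 6 (branches; this branch)]
Accessibility: 0R1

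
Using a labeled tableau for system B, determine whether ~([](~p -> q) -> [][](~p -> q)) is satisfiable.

1. ~([](~p -> q) -> [][](~p -> q)), 0
2. [](~p -> q), 0
3. ~[][](~p -> q), 0
4. ~p -> q, 0
5. q, 0
6. ~[](~p -> q), 1
7. ~p -> q, 1
8. q, 1
9. ~(~p -> q), 2
10. ~p, 2
11. ~q, 2
Accessibility: 0R0, 0R1, 1R0, 1R1, 1R2, 2R1, 2R2

Satisfiable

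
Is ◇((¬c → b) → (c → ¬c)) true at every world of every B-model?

Not valid

Tableau for the negation ¬◇((¬c → b) → (c → ¬c)):
1. ¬◇((¬c → b) → (c → ¬c)), 0
2. ¬((¬c → b) → (c → ¬c)), 0
3. ¬c → b, 0
4. ¬(c → ¬c), 0
5. c, 0
6. b, 0
Accessibility: 0R0
The negation has an open branch (countermodel exists).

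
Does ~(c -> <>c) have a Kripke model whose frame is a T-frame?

Unsatisfiable

1. ~(c -> <>c), w0
2. c, w0   [~->-rule on 1]
3. ~<>c, w0   [~->-rule on 1]
4. ~c, w0   [~<>-rule on 3 via w0Rw0]
Accessibility: w0Rw0
Branch closes: c and ~c both at w0.
All branches of the tableau close; one closing branch shown above.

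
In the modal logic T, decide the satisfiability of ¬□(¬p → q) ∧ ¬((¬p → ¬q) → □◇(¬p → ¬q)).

Satisfiable

1. ¬□(¬p → q) ∧ ¬((¬p → ¬q) → □◇(¬p → ¬q)), u
2. ¬□(¬p → q), u
3. ¬((¬p → ¬q) → □◇(¬p → ¬q)), u
4. ¬p → ¬q, u
5. ¬□◇(¬p → ¬q), u
6. ¬q, u
7. ¬(¬p → q), v
8. ¬p, v
9. ¬q, v
10. ¬◇(¬p → ¬q), w
11. ¬(¬p → ¬q), w
12. ¬p, w
13. q, w
Accessibility: uRu, uRv, uRw, vRv, wRw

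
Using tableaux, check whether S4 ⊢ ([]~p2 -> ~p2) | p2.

Yes, valid

Tableau for the negation ~(([]~p2 -> ~p2) | p2):
1. ~(([]~p2 -> ~p2) | p2), 0
2. ~([]~p2 -> ~p2), 0
3. ~p2, 0
4. []~p2, 0
5. p2, 0
Accessibility: 0R0
Branch closes: p2 and ~p2 both at 0.
All branches of the negation close; one closing branch shown above.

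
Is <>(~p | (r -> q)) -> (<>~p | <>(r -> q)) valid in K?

Tableau for the negation ~(<>(~p | (r -> q)) -> (<>~p | <>(r -> q))):
1. ~(<>(~p | (r -> q)) -> (<>~p | <>(r -> q))), w0
2. <>(~p | (r -> q)), w0
3. ~(<>~p | <>(r -> q)), w0
4. ~<>~p, w0
5. ~<>(r -> q), w0
6. ~p | (r -> q), w1
7. p, w1
8. ~(r -> q), w1
9. r, w1
10. ~q, w1
11. r -> q, w1
12. q, w1
Accessibility: w0Rw1
Branch closes: q and ~q both at w1.
All branches of the negation close; one closing branch shown above.

Yes, valid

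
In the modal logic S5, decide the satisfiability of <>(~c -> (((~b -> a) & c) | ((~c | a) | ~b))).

Satisfiable (open branch found)

1. <>(~c -> (((~b -> a) & c) | ((~c | a) | ~b))), 0
2. ~c -> (((~b -> a) & c) | ((~c | a) | ~b)), 1
3. ((~b -> a) & c) | ((~c | a) | ~b), 1
4. (~c | a) | ~b, 1
5. ~b, 1
Accessibility: 0R0, 0R1, 1R0, 1R1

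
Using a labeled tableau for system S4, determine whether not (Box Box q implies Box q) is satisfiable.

1. not (Box Box q implies Box q), 0
2. Box Box q, 0   [neg-implies-rule on 1]
3. not Box q, 0   [neg-implies-rule on 1]
4. Box q, 0   [Box-rule on 2 via 0R0]
5. q, 0   [Box-rule on 4 via 0R0]
6. not q, 1   [neg-Box-rule on 3: fresh world 1, 0R1]
7. Box q, 1   [Box-rule on 2 via 0R1]
8. q, 1   [Box-rule on 4 via 0R1]
Accessibility: 0R0, 0R1, 1R1
Branch closes: q and not q both at 1.
(One branch shown.) All branches close.

Unsatisfiable (every branch closes)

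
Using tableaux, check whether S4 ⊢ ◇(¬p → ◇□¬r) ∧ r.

Not valid

Tableau for the negation ¬(◇(¬p → ◇□¬r) ∧ r):
1. ¬(◇(¬p → ◇□¬r) ∧ r), u
2. ¬r, u
Accessibility: uRu
The negation has an open branch (countermodel exists).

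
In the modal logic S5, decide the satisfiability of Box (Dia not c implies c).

1. Box (Dia not c implies c), u
2. Dia not c implies c, u   [Box-rule on 1 via uRu]
3. c, u   [implies-rule on 2 (branches; this branch)]
Accessibility: uRu

Yes, satisfiable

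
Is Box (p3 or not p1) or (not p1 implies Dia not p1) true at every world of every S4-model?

Valid in S4

Tableau for the negation not (Box (p3 or not p1) or (not p1 implies Dia not p1)):
1. not (Box (p3 or not p1) or (not p1 implies Dia not p1)), 0
2. not Box (p3 or not p1), 0   [neg-or-rule on 1]
3. not (not p1 implies Dia not p1), 0   [neg-or-rule on 1]
4. not p1, 0   [neg-implies-rule on 3]
5. not Dia not p1, 0   [neg-implies-rule on 3]
6. p1, 0   [neg-Dia-rule on 5 via 0R0]
Accessibility: 0R0
Branch closes: p1 and not p1 both at 0.
Every branch of the negation's tableau closes; the branch above is one of them.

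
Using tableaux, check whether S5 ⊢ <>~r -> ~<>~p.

Tableau for the negation ~(<>~r -> ~<>~p):
1. ~(<>~r -> ~<>~p), 0
2. <>~r, 0
3. <>~p, 0
4. ~r, 1
5. ~p, 2
Accessibility: 0R0, 0R1, 0R2, 1R0, 1R1, 1R2, 2R0, 2R1, 2R2
The negation has an open branch (countermodel exists).

No, not valid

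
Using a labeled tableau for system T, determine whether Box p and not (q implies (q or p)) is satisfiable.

Unsatisfiable

1. Box p and not (q implies (q or p)), w0
2. Box p, w0
3. not (q implies (q or p)), w0
4. q, w0
5. not (q or p), w0
6. not q, w0
7. not p, w0
Accessibility: w0Rw0
Branch closes: q and not q both at w0.
Every branch closes; the branch above is one of them.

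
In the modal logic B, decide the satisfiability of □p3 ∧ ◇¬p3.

No, unsatisfiable

1. □p3 ∧ ◇¬p3, u
2. □p3, u   [∧-rule on 1]
3. ◇¬p3, u   [∧-rule on 1]
4. p3, u   [□-rule on 2 via uRu]
5. ¬p3, v   [◇-rule on 3: fresh world v, uRv]
6. p3, v   [□-rule on 2 via uRv]
Accessibility: uRu, uRv, vRu, vRv
Branch closes: p3 and ¬p3 both at v.
(One branch shown.) All branches close.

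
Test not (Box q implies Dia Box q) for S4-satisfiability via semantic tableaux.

1. not (Box q implies Dia Box q), u
2. Box q, u   [neg-implies-rule on 1]
3. not Dia Box q, u   [neg-implies-rule on 1]
4. q, u   [Box-rule on 2 via uRu]
5. not Box q, u   [neg-Dia-rule on 3 via uRu]
6. not q, v   [neg-Box-rule on 5: fresh world v, uRv]
7. q, v   [Box-rule on 2 via uRv]
Accessibility: uRu, uRv, vRv
Branch closes: q and not q both at v.
(One branch shown.) All branches close.

No, unsatisfiable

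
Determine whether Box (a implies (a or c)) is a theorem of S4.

Tableau for the negation not Box (a implies (a or c)):
1. not Box (a implies (a or c)), w0
2. not (a implies (a or c)), w1
3. a, w1
4. not (a or c), w1
5. not a, w1
6. not c, w1
Accessibility: w0Rw0, w0Rw1, w1Rw1
Branch closes: a and not a both at w1.
Every branch of the negation's tableau closes; the branch above is one of them.

Valid in S4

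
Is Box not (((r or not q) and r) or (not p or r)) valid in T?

Not valid

Tableau for the negation not Box not (((r or not q) and r) or (not p or r)):
1. not Box not (((r or not q) and r) or (not p or r)), u
2. ((r or not q) and r) or (not p or r), v
3. not p or r, v
4. r, v
Accessibility: uRu, uRv, vRv
The negation has an open branch (countermodel exists).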